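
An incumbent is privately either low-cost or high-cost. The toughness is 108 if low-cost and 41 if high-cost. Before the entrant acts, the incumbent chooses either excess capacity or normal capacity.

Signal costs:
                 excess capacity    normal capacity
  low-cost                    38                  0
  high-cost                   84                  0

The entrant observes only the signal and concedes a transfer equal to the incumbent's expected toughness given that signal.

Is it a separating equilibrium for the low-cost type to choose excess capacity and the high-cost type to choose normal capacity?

Under separation the entrant infers type exactly: excess capacity → low-cost (pays 108), normal capacity → high-cost (pays 41).
Low-cost: excess capacity gives 108 − 38 = 70; normal capacity gives 41 − 0 = 41. No deviation. ✓
High-cost: normal capacity gives 41 − 0 = 41; excess capacity gives 108 − 84 = 24. No deviation. ✓
Neither type gains from mimicking the other.

Yes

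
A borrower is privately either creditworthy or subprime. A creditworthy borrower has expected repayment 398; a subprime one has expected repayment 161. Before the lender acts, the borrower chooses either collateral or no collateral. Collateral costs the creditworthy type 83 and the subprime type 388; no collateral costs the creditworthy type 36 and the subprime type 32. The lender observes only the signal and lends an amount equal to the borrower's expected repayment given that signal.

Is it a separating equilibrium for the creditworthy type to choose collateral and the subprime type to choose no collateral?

Yes

Under separation the lender infers type exactly: collateral → creditworthy (pays 398), no collateral → subprime (pays 161).
Creditworthy: collateral gives 398 − 83 = 315; no collateral gives 161 − 36 = 125. No deviation. ✓
Subprime: no collateral gives 161 − 32 = 129; collateral gives 398 − 388 = 10. No deviation. ✓
Both incentive constraints hold.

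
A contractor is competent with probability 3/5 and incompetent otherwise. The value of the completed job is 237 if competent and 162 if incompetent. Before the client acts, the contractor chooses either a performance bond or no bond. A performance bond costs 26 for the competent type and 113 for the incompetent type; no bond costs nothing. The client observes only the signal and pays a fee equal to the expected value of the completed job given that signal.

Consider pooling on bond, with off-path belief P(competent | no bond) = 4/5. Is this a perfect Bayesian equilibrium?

No

On the equilibrium path (bond) the client holds the prior 3/5 and pays 3/5·237 + 2/5·162 = 207. Off-path (no bond) belief 4/5 gives 4/5·237 + 1/5·162 = 222.
Competent: bond gives 207 − 26 = 181; no bond gives 222 − 0 = 222. Deviates. ✗
Incompetent: bond gives 207 − 113 = 94; no bond gives 222 − 0 = 222. Deviates. ✗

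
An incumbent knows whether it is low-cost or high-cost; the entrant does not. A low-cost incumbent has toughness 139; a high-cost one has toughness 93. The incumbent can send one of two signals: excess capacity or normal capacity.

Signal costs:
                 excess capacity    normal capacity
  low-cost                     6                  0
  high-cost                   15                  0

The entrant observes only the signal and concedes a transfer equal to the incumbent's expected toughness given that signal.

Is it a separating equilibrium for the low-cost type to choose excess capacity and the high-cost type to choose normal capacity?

If types separate, excess capacity earns payment 139 and normal capacity earns 93.
Low-cost: excess capacity gives 139 − 6 = 133; normal capacity gives 93 − 0 = 93. No deviation. ✓
High-cost: normal capacity gives 93 − 0 = 93; excess capacity gives 139 − 15 = 124. Would deviate. ✗

No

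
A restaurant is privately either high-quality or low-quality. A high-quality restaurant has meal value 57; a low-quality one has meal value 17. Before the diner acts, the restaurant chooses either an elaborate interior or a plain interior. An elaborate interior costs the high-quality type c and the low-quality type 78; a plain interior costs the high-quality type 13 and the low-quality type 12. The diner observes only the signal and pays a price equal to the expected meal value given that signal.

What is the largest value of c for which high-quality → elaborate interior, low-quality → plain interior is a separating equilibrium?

Under separation: elaborate interior → high-quality (pays 57); plain interior → low-quality (pays 17).
Low-quality: 17 − 12 = 5 ≥ 57 − 78 = -21. Holds regardless of c. ✓
High-quality: 57 − c ≥ 17 − 13, so c ≤ 57 − 4 = 53.

53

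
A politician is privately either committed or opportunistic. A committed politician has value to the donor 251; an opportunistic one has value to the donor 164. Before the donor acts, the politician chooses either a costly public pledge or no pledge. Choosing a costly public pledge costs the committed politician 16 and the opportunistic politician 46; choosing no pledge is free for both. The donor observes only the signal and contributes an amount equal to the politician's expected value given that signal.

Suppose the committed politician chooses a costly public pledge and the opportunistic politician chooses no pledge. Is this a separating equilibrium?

No

If types separate, pledge earns payment 251 and no pledge earns 164.
Committed: pledge gives 251 − 16 = 235; no pledge gives 164 − 0 = 164. No deviation. ✓
Opportunistic: no pledge gives 164 − 0 = 164; pledge gives 251 − 46 = 205. Would deviate. ✗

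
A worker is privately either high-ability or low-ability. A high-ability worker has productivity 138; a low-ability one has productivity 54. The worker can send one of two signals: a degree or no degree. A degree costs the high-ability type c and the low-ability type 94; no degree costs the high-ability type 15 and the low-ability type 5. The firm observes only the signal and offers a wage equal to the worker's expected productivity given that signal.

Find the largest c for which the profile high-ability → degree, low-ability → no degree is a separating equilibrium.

Under separation: degree → high-ability (pays 138); no degree → low-ability (pays 54).
Low-ability: 54 − 5 = 49 ≥ 138 − 94 = 44. Holds regardless of c. ✓
High-ability: 138 − c ≥ 54 − 15, so c ≤ 138 − 39 = 99.

99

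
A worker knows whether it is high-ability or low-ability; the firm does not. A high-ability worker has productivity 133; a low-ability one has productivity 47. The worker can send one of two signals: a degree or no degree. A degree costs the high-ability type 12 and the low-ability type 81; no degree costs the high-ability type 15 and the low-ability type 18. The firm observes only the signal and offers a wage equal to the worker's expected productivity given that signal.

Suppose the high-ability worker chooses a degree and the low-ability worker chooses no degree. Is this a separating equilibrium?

Under separation the firm infers type exactly: degree → high-ability (pays 133), no degree → low-ability (pays 47).
High-ability: degree gives 133 − 12 = 121; no degree gives 47 − 15 = 32. No deviation. ✓
Low-ability: no degree gives 47 − 18 = 29; degree gives 133 − 81 = 52. Would deviate. ✗

No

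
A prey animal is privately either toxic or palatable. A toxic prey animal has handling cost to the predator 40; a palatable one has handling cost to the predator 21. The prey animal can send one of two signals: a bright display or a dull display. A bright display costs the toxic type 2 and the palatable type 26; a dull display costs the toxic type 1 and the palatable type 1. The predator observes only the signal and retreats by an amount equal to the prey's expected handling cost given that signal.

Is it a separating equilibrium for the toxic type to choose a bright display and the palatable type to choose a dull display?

If types separate, bright display earns payment 40 and dull display earns 21.
Toxic: bright display gives 40 − 2 = 38; dull display gives 21 − 1 = 20. No deviation. ✓
Palatable: dull display gives 21 − 1 = 20; bright display gives 40 − 26 = 14. No deviation. ✓
Neither type gains from mimicking the other.

Yes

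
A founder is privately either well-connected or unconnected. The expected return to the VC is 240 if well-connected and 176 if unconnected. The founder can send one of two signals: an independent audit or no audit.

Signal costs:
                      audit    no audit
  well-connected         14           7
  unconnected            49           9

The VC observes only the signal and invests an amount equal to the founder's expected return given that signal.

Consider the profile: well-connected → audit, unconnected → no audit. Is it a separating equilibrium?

Under separation the VC infers type exactly: audit → well-connected (pays 240), no audit → unconnected (pays 176).
Well-connected: audit gives 240 − 14 = 226; no audit gives 176 − 7 = 169. No deviation. ✓
Unconnected: no audit gives 176 − 9 = 167; audit gives 240 − 49 = 191. Would deviate. ✗

No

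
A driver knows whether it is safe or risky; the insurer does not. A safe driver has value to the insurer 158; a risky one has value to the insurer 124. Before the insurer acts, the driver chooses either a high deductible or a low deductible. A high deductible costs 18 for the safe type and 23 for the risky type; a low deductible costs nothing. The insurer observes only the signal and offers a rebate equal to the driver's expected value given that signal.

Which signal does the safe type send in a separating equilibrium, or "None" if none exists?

Try safe → high deductible, risky → low deductible:
  If types separate, high deductible earns payment 158 and low deductible earns 124.
  Safe: high deductible gives 158 − 18 = 140; low deductible gives 124 − 0 = 124. No deviation. ✓
  Risky: low deductible gives 124 − 0 = 124; high deductible gives 158 − 23 = 135. Would deviate. ✗
Try safe → low deductible, risky → high deductible:
  If types separate, low deductible earns payment 158 and high deductible earns 124.
  Safe: low deductible gives 158 − 0 = 158; high deductible gives 124 − 18 = 106. No deviation. ✓
  Risky: high deductible gives 124 − 23 = 101; low deductible gives 158 − 0 = 158. Would deviate. ✗
Neither assignment is incentive-compatible.

None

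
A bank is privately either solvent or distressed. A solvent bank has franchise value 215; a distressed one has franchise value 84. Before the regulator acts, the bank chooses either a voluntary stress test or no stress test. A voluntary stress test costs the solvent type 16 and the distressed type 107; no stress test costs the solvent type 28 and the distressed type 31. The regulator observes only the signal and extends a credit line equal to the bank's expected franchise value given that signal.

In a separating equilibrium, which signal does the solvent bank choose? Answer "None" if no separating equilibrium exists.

None

Try solvent → stress test, distressed → no stress test:
  Under separation the regulator infers type exactly: stress test → solvent (pays 215), no stress test → distressed (pays 84).
  Solvent: stress test gives 215 − 16 = 199; no stress test gives 84 − 28 = 56. No deviation. ✓
  Distressed: no stress test gives 84 − 31 = 53; stress test gives 215 − 107 = 108. Would deviate. ✗
Try solvent → no stress test, distressed → stress test:
  Under separation the regulator infers type exactly: no stress test → solvent (pays 215), stress test → distressed (pays 84).
  Solvent: no stress test gives 215 − 28 = 187; stress test gives 84 − 16 = 68. No deviation. ✓
  Distressed: stress test gives 84 − 107 = -23; no stress test gives 215 − 31 = 184. Would deviate. ✗
Neither assignment is incentive-compatible.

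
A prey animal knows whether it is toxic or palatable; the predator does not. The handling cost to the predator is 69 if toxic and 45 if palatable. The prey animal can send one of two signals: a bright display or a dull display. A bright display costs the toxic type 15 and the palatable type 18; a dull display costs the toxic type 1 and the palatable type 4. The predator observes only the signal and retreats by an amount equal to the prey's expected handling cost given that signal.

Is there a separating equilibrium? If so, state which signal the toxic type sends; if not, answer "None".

Try toxic → bright display, palatable → dull display:
  Under separation the predator infers type exactly: bright display → toxic (pays 69), dull display → palatable (pays 45).
  Toxic: bright display gives 69 − 15 = 54; dull display gives 45 − 1 = 44. No deviation. ✓
  Palatable: dull display gives 45 − 4 = 41; bright display gives 69 − 18 = 51. Would deviate. ✗
Try toxic → dull display, palatable → bright display:
  Under separation the predator infers type exactly: dull display → toxic (pays 69), bright display → palatable (pays 45).
  Toxic: dull display gives 69 − 1 = 68; bright display gives 45 − 15 = 30. No deviation. ✓
  Palatable: bright display gives 45 − 18 = 27; dull display gives 69 − 4 = 65. Would deviate. ✗
Neither assignment is incentive-compatible.

None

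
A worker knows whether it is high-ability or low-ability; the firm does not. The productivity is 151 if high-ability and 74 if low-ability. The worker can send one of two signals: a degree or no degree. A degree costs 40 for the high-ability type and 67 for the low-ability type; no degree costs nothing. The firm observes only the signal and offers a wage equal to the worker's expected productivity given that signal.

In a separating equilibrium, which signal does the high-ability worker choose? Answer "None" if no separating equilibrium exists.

Try high-ability → degree, low-ability → no degree:
  Under separation the firm infers type exactly: degree → high-ability (pays 151), no degree → low-ability (pays 74).
  High-ability: degree gives 151 − 40 = 111; no degree gives 74 − 0 = 74. No deviation. ✓
  Low-ability: no degree gives 74 − 0 = 74; degree gives 151 − 67 = 84. Would deviate. ✗
Try high-ability → no degree, low-ability → degree:
  Under separation the firm infers type exactly: no degree → high-ability (pays 151), degree → low-ability (pays 74).
  High-ability: no degree gives 151 − 0 = 151; degree gives 74 − 40 = 34. No deviation. ✓
  Low-ability: degree gives 74 − 67 = 7; no degree gives 151 − 0 = 151. Would deviate. ✗
Neither assignment is incentive-compatible.

None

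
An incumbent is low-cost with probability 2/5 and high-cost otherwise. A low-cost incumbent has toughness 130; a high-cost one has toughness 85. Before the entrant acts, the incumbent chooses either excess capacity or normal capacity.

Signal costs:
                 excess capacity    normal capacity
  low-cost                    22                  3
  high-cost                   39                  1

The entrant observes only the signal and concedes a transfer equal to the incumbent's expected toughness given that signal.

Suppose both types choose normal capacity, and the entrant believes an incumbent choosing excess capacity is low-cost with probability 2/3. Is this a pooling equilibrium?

Yes

At the pooled signal (normal capacity) the entrant holds the prior 2/5 and pays 2/5·130 + 3/5·85 = 103. Off-path (excess capacity) belief 2/3 gives 2/3·130 + 1/3·85 = 115.
Low-cost: normal capacity gives 103 − 3 = 100; excess capacity gives 115 − 22 = 93. Stays. ✓
High-cost: normal capacity gives 103 − 1 = 102; excess capacity gives 115 − 39 = 76. Stays. ✓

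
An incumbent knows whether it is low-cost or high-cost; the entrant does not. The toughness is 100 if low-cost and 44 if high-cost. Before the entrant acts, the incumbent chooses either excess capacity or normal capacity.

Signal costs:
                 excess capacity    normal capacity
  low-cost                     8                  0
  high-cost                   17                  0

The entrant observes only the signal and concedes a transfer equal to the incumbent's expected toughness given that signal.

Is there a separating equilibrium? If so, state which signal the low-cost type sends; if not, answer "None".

Try low-cost → excess capacity, high-cost → normal capacity:
  Under separation the entrant infers type exactly: excess capacity → low-cost (pays 100), normal capacity → high-cost (pays 44).
  Low-cost: excess capacity gives 100 − 8 = 92; normal capacity gives 44 − 0 = 44. No deviation. ✓
  High-cost: normal capacity gives 44 − 0 = 44; excess capacity gives 100 − 17 = 83. Would deviate. ✗
Try low-cost → normal capacity, high-cost → excess capacity:
  Under separation the entrant infers type exactly: normal capacity → low-cost (pays 100), excess capacity → high-cost (pays 44).
  Low-cost: normal capacity gives 100 − 0 = 100; excess capacity gives 44 − 8 = 36. No deviation. ✓
  High-cost: excess capacity gives 44 − 17 = 27; normal capacity gives 100 − 0 = 100. Would deviate. ✗
Neither assignment is incentive-compatible.

None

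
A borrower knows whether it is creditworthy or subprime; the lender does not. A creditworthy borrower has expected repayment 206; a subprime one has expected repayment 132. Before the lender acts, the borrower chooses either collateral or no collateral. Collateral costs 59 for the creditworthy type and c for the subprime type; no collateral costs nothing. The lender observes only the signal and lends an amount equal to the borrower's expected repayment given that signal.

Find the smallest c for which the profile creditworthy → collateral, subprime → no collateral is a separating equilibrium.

74

Under separation: collateral → creditworthy (pays 206); no collateral → subprime (pays 132).
Creditworthy: 206 − 59 = 147 ≥ 132 − 0 = 132. Holds regardless of c. ✓
Subprime: 132 − 0 ≥ 206 − c, so c ≥ 206 − 132 = 74.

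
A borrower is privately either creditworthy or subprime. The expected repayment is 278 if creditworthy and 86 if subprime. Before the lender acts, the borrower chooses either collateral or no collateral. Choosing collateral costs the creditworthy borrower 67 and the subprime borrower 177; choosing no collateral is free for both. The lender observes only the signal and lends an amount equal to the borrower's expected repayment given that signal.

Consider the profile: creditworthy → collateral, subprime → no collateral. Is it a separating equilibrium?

No

If types separate, collateral earns payment 278 and no collateral earns 86.
Creditworthy: collateral gives 278 − 67 = 211; no collateral gives 86 − 0 = 86. No deviation. ✓
Subprime: no collateral gives 86 − 0 = 86; collateral gives 278 − 177 = 101. Would deviate. ✗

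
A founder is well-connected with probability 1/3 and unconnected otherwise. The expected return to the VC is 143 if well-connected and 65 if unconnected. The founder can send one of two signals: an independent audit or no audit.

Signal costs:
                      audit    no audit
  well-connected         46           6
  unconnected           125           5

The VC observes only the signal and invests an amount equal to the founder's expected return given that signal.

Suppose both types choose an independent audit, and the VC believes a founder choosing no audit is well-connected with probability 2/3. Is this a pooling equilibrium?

No

At the pooled signal (audit) the VC holds the prior 1/3 and pays 1/3·143 + 2/3·65 = 91. Off-path (no audit) belief 2/3 gives 2/3·143 + 1/3·65 = 117.
Well-connected: audit gives 91 − 46 = 45; no audit gives 117 − 6 = 111. Deviates. ✗
Unconnected: audit gives 91 − 125 = -34; no audit gives 117 − 5 = 112. Deviates. ✗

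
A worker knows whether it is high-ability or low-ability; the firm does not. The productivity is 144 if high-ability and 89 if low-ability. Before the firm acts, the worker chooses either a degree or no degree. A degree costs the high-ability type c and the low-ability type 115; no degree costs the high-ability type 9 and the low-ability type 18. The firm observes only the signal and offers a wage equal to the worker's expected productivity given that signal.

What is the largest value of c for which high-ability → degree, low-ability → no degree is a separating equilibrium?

64

Under separation: degree → high-ability (pays 144); no degree → low-ability (pays 89).
Low-ability: 89 − 18 = 71 ≥ 144 − 115 = 29. Holds regardless of c. ✓
High-ability: 144 − c ≥ 89 − 9, so c ≤ 144 − 80 = 64.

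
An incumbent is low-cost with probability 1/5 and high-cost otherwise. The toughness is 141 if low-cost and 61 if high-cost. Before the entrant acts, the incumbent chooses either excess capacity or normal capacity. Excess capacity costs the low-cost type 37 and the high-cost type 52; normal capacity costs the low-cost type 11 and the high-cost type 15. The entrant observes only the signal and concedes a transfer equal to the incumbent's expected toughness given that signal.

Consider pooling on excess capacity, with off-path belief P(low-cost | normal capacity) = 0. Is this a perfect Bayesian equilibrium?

No

At the pooled signal (excess capacity) the entrant holds the prior 1/5 and pays 1/5·141 + 4/5·61 = 77. Off-path (normal capacity) belief 0 gives 0·141 + 1·61 = 61.
Low-cost: excess capacity gives 77 − 37 = 40; normal capacity gives 61 − 11 = 50. Deviates. ✗
High-cost: excess capacity gives 77 − 52 = 25; normal capacity gives 61 − 15 = 46. Deviates. ✗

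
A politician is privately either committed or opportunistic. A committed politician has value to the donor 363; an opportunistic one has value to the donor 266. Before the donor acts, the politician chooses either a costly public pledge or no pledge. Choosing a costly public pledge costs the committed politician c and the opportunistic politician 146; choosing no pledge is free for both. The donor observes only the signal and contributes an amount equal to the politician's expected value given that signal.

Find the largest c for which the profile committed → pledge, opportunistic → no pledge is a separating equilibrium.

97

Under separation: pledge → committed (pays 363); no pledge → opportunistic (pays 266).
Opportunistic: 266 − 0 = 266 ≥ 363 − 146 = 217. Holds regardless of c. ✓
Committed: 363 − c ≥ 266 − 0, so c ≤ 363 − 266 = 97.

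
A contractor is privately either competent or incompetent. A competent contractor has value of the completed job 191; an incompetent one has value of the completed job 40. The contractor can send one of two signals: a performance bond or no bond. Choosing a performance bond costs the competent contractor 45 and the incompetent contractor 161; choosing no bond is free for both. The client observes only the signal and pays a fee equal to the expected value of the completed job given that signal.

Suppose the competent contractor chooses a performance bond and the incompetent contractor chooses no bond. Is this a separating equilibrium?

If types separate, bond earns payment 191 and no bond earns 40.
Competent: bond gives 191 − 45 = 146; no bond gives 40 − 0 = 40. No deviation. ✓
Incompetent: no bond gives 40 − 0 = 40; bond gives 191 − 161 = 30. No deviation. ✓
Neither type gains from mimicking the other.

Yes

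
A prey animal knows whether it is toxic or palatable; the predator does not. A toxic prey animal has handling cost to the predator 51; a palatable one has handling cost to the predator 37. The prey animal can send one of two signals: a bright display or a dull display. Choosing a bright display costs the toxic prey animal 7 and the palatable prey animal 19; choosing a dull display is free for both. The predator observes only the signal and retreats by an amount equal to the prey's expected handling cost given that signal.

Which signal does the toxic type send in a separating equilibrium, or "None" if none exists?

bright display

Try toxic → bright display, palatable → dull display:
  If types separate, bright display earns payment 51 and dull display earns 37.
  Toxic: bright display gives 51 − 7 = 44; dull display gives 37 − 0 = 37. No deviation. ✓
  Palatable: dull display gives 37 − 0 = 37; bright display gives 51 − 19 = 32. No deviation. ✓
Both hold — the toxic type sends bright display.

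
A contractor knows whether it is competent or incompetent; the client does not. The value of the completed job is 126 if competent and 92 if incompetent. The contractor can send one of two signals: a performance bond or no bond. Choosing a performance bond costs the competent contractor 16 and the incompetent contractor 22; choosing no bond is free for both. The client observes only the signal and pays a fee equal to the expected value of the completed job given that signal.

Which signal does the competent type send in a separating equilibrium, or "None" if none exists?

None

Try competent → bond, incompetent → no bond:
  If types separate, bond earns payment 126 and no bond earns 92.
  Competent: bond gives 126 − 16 = 110; no bond gives 92 − 0 = 92. No deviation. ✓
  Incompetent: no bond gives 92 − 0 = 92; bond gives 126 − 22 = 104. Would deviate. ✗
Try competent → no bond, incompetent → bond:
  If types separate, no bond earns payment 126 and bond earns 92.
  Competent: no bond gives 126 − 0 = 126; bond gives 92 − 16 = 76. No deviation. ✓
  Incompetent: bond gives 92 − 22 = 70; no bond gives 126 − 0 = 126. Would deviate. ✗
Neither assignment is incentive-compatible.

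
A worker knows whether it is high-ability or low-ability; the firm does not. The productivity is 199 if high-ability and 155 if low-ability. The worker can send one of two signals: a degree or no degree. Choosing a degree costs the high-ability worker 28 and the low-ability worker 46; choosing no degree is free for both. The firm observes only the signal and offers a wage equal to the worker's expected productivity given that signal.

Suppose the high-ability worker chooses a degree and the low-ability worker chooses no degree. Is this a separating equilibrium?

Yes

If types separate, degree earns payment 199 and no degree earns 155.
High-ability: degree gives 199 − 28 = 171; no degree gives 155 − 0 = 155. No deviation. ✓
Low-ability: no degree gives 155 − 0 = 155; degree gives 199 − 46 = 153. No deviation. ✓
Both incentive constraints hold.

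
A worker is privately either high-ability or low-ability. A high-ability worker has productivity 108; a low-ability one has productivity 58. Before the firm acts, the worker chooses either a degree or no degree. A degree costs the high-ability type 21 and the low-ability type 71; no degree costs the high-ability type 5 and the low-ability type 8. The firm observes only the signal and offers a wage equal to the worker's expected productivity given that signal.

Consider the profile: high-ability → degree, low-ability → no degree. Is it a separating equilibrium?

Yes

If types separate, degree earns payment 108 and no degree earns 58.
High-ability: degree gives 108 − 21 = 87; no degree gives 58 − 5 = 53. No deviation. ✓
Low-ability: no degree gives 58 − 8 = 50; degree gives 108 − 71 = 37. No deviation. ✓
Both incentive constraints hold.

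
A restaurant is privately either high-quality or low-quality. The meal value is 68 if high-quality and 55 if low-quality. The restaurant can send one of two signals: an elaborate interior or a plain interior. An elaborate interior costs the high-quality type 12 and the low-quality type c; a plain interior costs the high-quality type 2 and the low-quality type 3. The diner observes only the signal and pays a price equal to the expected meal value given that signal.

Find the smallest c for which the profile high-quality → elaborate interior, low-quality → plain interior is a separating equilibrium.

Under separation: elaborate interior → high-quality (pays 68); plain interior → low-quality (pays 55).
High-quality: 68 − 12 = 56 ≥ 55 − 2 = 53. Holds regardless of c. ✓
Low-quality: 55 − 3 ≥ 68 − c, so c ≥ 68 − 52 = 16.

16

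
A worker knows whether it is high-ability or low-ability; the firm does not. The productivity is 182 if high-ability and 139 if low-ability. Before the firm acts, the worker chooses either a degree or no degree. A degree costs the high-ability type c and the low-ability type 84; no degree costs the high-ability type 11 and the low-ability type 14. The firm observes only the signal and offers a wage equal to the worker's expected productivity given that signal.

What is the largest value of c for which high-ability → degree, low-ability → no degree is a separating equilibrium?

54

Under separation: degree → high-ability (pays 182); no degree → low-ability (pays 139).
Low-ability: 139 − 14 = 125 ≥ 182 − 84 = 98. Holds regardless of c. ✓
High-ability: 182 − c ≥ 139 − 11, so c ≤ 182 − 128 = 54.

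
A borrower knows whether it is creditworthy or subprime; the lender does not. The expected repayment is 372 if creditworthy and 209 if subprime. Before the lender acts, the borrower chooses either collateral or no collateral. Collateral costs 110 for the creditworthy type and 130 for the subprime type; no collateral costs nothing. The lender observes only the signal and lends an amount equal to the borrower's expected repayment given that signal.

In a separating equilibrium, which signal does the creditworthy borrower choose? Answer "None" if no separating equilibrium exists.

Try creditworthy → collateral, subprime → no collateral:
  If types separate, collateral earns payment 372 and no collateral earns 209.
  Creditworthy: collateral gives 372 − 110 = 262; no collateral gives 209 − 0 = 209. No deviation. ✓
  Subprime: no collateral gives 209 − 0 = 209; collateral gives 372 − 130 = 242. Would deviate. ✗
Try creditworthy → no collateral, subprime → collateral:
  If types separate, no collateral earns payment 372 and collateral earns 209.
  Creditworthy: no collateral gives 372 − 0 = 372; collateral gives 209 − 110 = 99. No deviation. ✓
  Subprime: collateral gives 209 − 130 = 79; no collateral gives 372 − 0 = 372. Would deviate. ✗
Neither assignment is incentive-compatible.

None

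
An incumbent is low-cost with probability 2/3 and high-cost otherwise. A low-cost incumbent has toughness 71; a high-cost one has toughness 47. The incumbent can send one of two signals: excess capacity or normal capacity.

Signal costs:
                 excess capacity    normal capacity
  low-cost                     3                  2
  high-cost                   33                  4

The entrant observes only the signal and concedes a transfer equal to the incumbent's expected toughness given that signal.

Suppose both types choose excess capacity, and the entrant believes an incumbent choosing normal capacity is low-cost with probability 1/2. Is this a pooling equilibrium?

No

At the pooled signal (excess capacity) the entrant holds the prior 2/3 and pays 2/3·71 + 1/3·47 = 63. Off-path (normal capacity) belief 1/2 gives 1/2·71 + 1/2·47 = 59.
Low-cost: excess capacity gives 63 − 3 = 60; normal capacity gives 59 − 2 = 57. Stays. ✓
High-cost: excess capacity gives 63 − 33 = 30; normal capacity gives 59 − 4 = 55. Deviates. ✗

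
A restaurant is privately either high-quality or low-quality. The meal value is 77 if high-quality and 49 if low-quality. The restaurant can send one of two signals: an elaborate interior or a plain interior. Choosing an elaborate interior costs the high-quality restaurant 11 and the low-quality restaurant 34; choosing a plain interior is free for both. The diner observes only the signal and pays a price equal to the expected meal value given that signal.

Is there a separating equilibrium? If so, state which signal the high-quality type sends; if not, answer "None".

Try high-quality → elaborate interior, low-quality → plain interior:
  If types separate, elaborate interior earns payment 77 and plain interior earns 49.
  High-quality: elaborate interior gives 77 − 11 = 66; plain interior gives 49 − 0 = 49. No deviation. ✓
  Low-quality: plain interior gives 49 − 0 = 49; elaborate interior gives 77 − 34 = 43. No deviation. ✓
Both hold — the high-quality type sends elaborate interior.

elaborate interior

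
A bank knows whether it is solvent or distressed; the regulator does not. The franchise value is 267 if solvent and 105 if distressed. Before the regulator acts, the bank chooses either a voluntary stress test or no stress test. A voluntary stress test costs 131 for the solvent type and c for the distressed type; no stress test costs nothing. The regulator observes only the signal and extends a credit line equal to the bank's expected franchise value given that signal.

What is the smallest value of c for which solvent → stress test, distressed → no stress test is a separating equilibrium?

Under separation: stress test → solvent (pays 267); no stress test → distressed (pays 105).
Solvent: 267 − 131 = 136 ≥ 105 − 0 = 105. Holds regardless of c. ✓
Distressed: 105 − 0 ≥ 267 − c, so c ≥ 267 − 105 = 162.

162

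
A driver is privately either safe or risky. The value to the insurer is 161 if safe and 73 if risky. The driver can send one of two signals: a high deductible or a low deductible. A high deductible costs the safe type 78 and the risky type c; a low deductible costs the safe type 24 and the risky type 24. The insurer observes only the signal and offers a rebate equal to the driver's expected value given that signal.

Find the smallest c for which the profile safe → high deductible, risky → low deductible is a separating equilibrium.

Under separation: high deductible → safe (pays 161); low deductible → risky (pays 73).
Safe: 161 − 78 = 83 ≥ 73 − 24 = 49. Holds regardless of c. ✓
Risky: 73 − 24 ≥ 161 − c, so c ≥ 161 − 49 = 112.

112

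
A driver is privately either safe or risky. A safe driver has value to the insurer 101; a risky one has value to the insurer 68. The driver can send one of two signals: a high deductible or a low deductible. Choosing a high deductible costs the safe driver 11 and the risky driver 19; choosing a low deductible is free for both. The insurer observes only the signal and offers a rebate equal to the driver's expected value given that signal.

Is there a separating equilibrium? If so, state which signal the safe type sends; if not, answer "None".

None

Try safe → high deductible, risky → low deductible:
  Under separation the insurer infers type exactly: high deductible → safe (pays 101), low deductible → risky (pays 68).
  Safe: high deductible gives 101 − 11 = 90; low deductible gives 68 − 0 = 68. No deviation. ✓
  Risky: low deductible gives 68 − 0 = 68; high deductible gives 101 − 19 = 82. Would deviate. ✗
Try safe → low deductible, risky → high deductible:
  Under separation the insurer infers type exactly: low deductible → safe (pays 101), high deductible → risky (pays 68).
  Safe: low deductible gives 101 − 0 = 101; high deductible gives 68 − 11 = 57. No deviation. ✓
  Risky: high deductible gives 68 − 19 = 49; low deductible gives 101 − 0 = 101. Would deviate. ✗
Neither assignment is incentive-compatible.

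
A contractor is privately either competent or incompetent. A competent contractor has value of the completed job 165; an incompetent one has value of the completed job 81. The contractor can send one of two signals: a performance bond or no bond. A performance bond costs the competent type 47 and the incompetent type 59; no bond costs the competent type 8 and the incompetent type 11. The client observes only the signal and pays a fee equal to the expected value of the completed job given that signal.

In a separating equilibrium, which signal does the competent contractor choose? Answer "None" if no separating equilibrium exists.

Try competent → bond, incompetent → no bond:
  If types separate, bond earns payment 165 and no bond earns 81.
  Competent: bond gives 165 − 47 = 118; no bond gives 81 − 8 = 73. No deviation. ✓
  Incompetent: no bond gives 81 − 11 = 70; bond gives 165 − 59 = 106. Would deviate. ✗
Try competent → no bond, incompetent → bond:
  If types separate, no bond earns payment 165 and bond earns 81.
  Competent: no bond gives 165 − 8 = 157; bond gives 81 − 47 = 34. No deviation. ✓
  Incompetent: bond gives 81 − 59 = 22; no bond gives 165 − 11 = 154. Would deviate. ✗
Neither assignment is incentive-compatible.

None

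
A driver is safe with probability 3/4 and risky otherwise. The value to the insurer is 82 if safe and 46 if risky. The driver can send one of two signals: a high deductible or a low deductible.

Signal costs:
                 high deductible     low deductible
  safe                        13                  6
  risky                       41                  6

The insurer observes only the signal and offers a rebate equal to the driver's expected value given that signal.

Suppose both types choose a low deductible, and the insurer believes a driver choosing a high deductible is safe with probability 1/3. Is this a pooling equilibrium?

At the pooled signal (low deductible) the insurer holds the prior 3/4 and pays 3/4·82 + 1/4·46 = 73. Off-path (high deductible) belief 1/3 gives 1/3·82 + 2/3·46 = 58.
Safe: low deductible gives 73 − 6 = 67; high deductible gives 58 − 13 = 45. Stays. ✓
Risky: low deductible gives 73 − 6 = 67; high deductible gives 58 − 41 = 17. Stays. ✓

Yes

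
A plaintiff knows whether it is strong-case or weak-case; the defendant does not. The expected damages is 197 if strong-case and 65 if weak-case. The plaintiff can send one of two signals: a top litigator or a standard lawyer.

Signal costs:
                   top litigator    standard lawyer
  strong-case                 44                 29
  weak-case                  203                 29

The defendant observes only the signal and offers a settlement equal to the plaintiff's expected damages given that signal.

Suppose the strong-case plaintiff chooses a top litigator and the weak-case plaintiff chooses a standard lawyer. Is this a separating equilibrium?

If types separate, top litigator earns payment 197 and standard lawyer earns 65.
Strong-case: top litigator gives 197 − 44 = 153; standard lawyer gives 65 − 29 = 36. No deviation. ✓
Weak-case: standard lawyer gives 65 − 29 = 36; top litigator gives 197 − 203 = -6. No deviation. ✓
Both incentive constraints hold.

Yes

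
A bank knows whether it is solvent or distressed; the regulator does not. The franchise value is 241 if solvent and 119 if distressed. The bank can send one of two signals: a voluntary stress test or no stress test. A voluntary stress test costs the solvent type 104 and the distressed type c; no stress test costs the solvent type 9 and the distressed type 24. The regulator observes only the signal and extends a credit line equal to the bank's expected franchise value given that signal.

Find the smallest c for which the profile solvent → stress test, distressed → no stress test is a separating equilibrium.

146

Under separation: stress test → solvent (pays 241); no stress test → distressed (pays 119).
Solvent: 241 − 104 = 137 ≥ 119 − 9 = 110. Holds regardless of c. ✓
Distressed: 119 − 24 ≥ 241 − c, so c ≥ 241 − 95 = 146.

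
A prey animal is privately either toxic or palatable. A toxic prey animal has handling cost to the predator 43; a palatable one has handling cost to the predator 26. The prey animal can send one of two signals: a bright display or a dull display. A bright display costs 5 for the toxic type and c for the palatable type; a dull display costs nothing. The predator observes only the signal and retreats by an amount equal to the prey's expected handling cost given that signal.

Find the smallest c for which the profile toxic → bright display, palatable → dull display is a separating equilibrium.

Under separation: bright display → toxic (pays 43); dull display → palatable (pays 26).
Toxic: 43 − 5 = 38 ≥ 26 − 0 = 26. Holds regardless of c. ✓
Palatable: 26 − 0 ≥ 43 − c, so c ≥ 43 − 26 = 17.

17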